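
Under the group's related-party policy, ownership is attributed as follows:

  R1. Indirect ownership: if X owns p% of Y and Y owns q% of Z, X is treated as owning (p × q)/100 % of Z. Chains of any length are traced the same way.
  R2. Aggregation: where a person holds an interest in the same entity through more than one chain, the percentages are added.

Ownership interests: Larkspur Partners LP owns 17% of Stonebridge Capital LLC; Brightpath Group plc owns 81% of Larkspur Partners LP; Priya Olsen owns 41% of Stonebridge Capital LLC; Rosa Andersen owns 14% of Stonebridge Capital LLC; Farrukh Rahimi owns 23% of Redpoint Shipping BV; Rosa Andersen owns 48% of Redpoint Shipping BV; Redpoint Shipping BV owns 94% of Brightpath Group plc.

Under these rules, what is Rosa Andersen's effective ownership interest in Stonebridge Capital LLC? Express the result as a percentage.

Chain via Redpoint Shipping BV → Brightpath Group plc → Larkspur Partners LP (R1): 48% × 94% × 81% × 17% = 6.213024% of Stonebridge Capital LLC.
Direct interest in Stonebridge Capital LLC: 14%.
Aggregating (R2): 6.213024% + 14% = 20.213024%.

20.213024%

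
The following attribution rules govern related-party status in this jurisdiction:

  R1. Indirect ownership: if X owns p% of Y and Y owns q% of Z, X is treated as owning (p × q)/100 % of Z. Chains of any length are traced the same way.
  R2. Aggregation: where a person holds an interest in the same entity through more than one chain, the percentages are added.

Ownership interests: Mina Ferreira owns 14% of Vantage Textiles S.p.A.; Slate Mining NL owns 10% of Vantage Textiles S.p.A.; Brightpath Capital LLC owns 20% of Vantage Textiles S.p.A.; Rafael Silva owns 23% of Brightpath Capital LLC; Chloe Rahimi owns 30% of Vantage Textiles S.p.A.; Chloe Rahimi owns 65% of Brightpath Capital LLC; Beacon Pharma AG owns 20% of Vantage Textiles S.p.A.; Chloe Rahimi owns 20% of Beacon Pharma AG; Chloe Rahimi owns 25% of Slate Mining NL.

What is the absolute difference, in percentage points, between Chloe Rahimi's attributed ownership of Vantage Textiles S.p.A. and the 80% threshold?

Chain via Slate Mining NL (R1): 25% × 10% = 2.5% of Vantage Textiles S.p.A.
Chain via Beacon Pharma AG (R1): 20% × 20% = 4% of Vantage Textiles S.p.A.
Chain via Brightpath Capital LLC (R1): 65% × 20% = 13% of Vantage Textiles S.p.A.
Direct interest in Vantage Textiles S.p.A: 30%.
Aggregating (R2): 2.5% + 4% + 13% + 30% = 49.5%.
49.5% falls short of the 80% threshold by 30.5 percentage points.

30.5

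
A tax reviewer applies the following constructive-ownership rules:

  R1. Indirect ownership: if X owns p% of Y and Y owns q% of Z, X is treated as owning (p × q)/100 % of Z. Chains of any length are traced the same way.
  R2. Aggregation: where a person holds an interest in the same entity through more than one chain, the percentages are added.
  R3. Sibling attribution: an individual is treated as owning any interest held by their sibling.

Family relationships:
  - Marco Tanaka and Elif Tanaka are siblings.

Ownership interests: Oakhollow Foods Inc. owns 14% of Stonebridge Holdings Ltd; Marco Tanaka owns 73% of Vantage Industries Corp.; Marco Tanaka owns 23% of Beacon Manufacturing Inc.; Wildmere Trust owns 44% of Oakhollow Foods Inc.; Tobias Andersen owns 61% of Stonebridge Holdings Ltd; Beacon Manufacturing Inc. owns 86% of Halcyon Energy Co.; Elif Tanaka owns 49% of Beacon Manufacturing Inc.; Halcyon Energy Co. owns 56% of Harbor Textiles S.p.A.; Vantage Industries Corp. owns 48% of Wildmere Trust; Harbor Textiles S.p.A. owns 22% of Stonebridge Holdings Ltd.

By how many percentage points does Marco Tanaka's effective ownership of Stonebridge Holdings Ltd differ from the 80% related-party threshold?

70.212992

By sibling attribution (R3), Marco Tanaka is treated as also owning Elif Tanaka's interest in Beacon Manufacturing Inc, giving 23% + 49% = 72%.
Chain via Beacon Manufacturing Inc. → Halcyon Energy Co. → Harbor Textiles S.p.A. (R1): 72% × 86% × 56% × 22% = 7.628544% of Stonebridge Holdings Ltd.
Chain via Vantage Industries Corp. → Wildmere Trust → Oakhollow Foods Inc. (R1): 73% × 48% × 44% × 14% = 2.158464% of Stonebridge Holdings Ltd.
Aggregating (R2): 7.628544% + 2.158464% = 9.787008%.
9.787008% falls short of the 80% threshold by 70.212992 percentage points.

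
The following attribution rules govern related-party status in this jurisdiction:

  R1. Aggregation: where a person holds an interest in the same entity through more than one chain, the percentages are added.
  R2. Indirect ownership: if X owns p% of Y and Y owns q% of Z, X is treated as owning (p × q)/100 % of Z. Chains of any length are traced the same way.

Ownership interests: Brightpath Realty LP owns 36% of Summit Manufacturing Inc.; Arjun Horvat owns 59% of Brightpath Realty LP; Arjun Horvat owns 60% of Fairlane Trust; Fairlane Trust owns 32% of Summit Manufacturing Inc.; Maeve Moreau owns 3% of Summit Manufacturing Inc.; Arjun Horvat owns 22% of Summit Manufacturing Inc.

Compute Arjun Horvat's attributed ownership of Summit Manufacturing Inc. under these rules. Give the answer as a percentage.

Chain via Brightpath Realty LP (R2): 59% × 36% = 21.24% of Summit Manufacturing Inc.
Chain via Fairlane Trust (R2): 60% × 32% = 19.2% of Summit Manufacturing Inc.
Direct interest in Summit Manufacturing Inc: 22%.
Aggregating (R1): 21.24% + 19.2% + 22% = 62.44%.

62.44%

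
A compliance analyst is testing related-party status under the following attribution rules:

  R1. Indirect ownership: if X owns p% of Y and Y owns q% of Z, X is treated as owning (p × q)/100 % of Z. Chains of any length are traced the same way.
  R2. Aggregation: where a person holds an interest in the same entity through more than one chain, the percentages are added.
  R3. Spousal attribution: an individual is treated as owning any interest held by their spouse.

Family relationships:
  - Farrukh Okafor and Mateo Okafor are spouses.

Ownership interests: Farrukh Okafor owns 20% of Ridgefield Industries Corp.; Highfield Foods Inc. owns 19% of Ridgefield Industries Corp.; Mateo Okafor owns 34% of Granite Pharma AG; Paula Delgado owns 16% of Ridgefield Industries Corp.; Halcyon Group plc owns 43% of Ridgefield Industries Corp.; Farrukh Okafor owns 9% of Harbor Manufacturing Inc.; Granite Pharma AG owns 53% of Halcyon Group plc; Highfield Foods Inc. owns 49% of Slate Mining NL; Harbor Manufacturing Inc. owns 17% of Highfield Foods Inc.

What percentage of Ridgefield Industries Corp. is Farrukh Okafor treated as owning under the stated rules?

By spousal attribution (R3), Farrukh Okafor is treated as owning Mateo Okafor's 34% interest in Granite Pharma AG.
Chain via Harbor Manufacturing Inc. → Highfield Foods Inc. (R1): 9% × 17% × 19% = 0.2907% of Ridgefield Industries Corp.
Direct interest in Ridgefield Industries Corp: 20%.
Chain via Granite Pharma AG → Halcyon Group plc (R1): 34% × 53% × 43% = 7.7486% of Ridgefield Industries Corp.
Aggregating (R2): 0.2907% + 20% + 7.7486% = 28.0393%.

28.0393%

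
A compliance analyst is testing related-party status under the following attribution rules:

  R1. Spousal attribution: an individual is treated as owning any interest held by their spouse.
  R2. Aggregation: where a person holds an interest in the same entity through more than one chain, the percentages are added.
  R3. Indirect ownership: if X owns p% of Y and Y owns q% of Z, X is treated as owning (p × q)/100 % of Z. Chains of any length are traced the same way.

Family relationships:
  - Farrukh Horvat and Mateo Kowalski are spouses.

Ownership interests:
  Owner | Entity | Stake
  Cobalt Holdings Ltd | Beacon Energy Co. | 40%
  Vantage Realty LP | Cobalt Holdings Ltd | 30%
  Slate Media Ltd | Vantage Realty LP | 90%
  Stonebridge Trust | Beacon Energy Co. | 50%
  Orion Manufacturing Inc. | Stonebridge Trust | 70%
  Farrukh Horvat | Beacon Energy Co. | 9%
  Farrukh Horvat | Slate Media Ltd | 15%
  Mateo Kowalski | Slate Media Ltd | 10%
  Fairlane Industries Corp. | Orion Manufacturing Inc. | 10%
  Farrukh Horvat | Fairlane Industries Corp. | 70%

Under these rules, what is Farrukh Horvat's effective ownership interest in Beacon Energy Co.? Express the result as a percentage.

By spousal attribution (R1), Farrukh Horvat is treated as also owning Mateo Kowalski's interest in Slate Media Ltd, giving 15% + 10% = 25%.
Chain via Slate Media Ltd → Vantage Realty LP → Cobalt Holdings Ltd (R3): 25% × 90% × 30% × 40% = 2.7% of Beacon Energy Co.
Chain via Fairlane Industries Corp. → Orion Manufacturing Inc. → Stonebridge Trust (R3): 70% × 10% × 70% × 50% = 2.45% of Beacon Energy Co.
Direct interest in Beacon Energy Co: 9%.
Aggregating (R2): 2.7% + 2.45% + 9% = 14.15%.

14.15%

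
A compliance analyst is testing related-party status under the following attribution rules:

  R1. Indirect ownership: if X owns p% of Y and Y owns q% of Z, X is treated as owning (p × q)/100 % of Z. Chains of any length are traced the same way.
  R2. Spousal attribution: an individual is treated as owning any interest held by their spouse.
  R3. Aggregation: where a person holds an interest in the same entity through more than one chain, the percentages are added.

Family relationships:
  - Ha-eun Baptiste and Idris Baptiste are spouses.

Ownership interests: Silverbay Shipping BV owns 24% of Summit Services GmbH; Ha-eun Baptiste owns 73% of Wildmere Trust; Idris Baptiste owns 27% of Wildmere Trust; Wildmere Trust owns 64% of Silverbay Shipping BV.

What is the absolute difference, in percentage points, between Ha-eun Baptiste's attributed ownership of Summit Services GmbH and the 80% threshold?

By spousal attribution (R2), Ha-eun Baptiste is treated as also owning Idris Baptiste's interest in Wildmere Trust, giving 73% + 27% = 100%.
Chain via Wildmere Trust → Silverbay Shipping BV (R1): 100% × 64% × 24% = 15.36% of Summit Services GmbH.
15.36% falls short of the 80% threshold by 64.64 percentage points.

64.64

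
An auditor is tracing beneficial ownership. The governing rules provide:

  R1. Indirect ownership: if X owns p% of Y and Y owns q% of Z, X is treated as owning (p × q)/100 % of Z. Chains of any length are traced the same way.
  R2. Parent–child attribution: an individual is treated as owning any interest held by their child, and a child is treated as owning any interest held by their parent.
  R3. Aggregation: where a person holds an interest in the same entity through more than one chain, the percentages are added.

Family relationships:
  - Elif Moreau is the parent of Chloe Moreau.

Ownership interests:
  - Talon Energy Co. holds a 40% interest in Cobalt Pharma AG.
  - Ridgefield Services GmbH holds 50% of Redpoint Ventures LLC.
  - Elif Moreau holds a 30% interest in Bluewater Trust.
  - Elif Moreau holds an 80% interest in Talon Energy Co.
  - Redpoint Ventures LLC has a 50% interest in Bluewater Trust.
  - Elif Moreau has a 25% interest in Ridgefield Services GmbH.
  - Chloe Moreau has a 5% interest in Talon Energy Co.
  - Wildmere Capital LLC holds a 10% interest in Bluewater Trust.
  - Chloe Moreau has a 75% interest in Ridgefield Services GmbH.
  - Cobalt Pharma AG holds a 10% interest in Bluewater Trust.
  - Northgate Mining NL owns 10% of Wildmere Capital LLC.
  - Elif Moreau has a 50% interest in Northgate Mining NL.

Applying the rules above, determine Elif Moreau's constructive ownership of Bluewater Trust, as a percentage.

58.9%

By parent–child attribution (R2), Elif Moreau is treated as also owning Chloe Moreau's interest in Ridgefield Services GmbH, giving 25% + 75% = 100%.
By parent–child attribution (R2), Elif Moreau is treated as also owning Chloe Moreau's interest in Talon Energy Co, giving 80% + 5% = 85%.
Chain via Ridgefield Services GmbH → Redpoint Ventures LLC (R1): 100% × 50% × 50% = 25% of Bluewater Trust.
Chain via Talon Energy Co. → Cobalt Pharma AG (R1): 85% × 40% × 10% = 3.4% of Bluewater Trust.
Chain via Northgate Mining NL → Wildmere Capital LLC (R1): 50% × 10% × 10% = 0.5% of Bluewater Trust.
Direct interest in Bluewater Trust: 30%.
Aggregating (R3): 25% + 3.4% + 0.5% + 30% = 58.9%.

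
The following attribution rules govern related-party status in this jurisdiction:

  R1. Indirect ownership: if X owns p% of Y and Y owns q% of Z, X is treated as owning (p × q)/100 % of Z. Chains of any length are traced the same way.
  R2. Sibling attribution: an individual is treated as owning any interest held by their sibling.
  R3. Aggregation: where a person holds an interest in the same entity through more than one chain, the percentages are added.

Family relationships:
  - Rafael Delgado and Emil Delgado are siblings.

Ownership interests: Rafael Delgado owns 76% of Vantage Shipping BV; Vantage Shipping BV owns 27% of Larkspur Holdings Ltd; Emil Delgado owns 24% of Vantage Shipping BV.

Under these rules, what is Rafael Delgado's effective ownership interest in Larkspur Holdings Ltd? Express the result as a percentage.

By sibling attribution (R2), Rafael Delgado is treated as also owning Emil Delgado's interest in Vantage Shipping BV, giving 76% + 24% = 100%.
Chain via Vantage Shipping BV (R1): 100% × 27% = 27% of Larkspur Holdings Ltd.

27%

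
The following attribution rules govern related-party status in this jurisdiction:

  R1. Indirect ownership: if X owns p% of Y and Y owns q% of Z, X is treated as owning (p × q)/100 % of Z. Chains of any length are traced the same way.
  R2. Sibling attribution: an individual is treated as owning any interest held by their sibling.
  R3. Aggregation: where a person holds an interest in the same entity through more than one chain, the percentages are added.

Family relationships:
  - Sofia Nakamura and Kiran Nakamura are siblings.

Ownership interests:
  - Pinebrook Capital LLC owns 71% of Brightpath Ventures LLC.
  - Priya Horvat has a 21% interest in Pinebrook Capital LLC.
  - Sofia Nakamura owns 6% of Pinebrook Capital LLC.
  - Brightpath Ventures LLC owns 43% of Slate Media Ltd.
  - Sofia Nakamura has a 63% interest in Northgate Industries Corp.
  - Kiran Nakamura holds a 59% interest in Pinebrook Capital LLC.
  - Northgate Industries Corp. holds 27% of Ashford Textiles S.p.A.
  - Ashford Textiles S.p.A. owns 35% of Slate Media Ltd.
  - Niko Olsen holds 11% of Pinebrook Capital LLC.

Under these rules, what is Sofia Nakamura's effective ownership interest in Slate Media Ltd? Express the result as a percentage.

25.798%

By sibling attribution (R2), Sofia Nakamura is treated as also owning Kiran Nakamura's interest in Pinebrook Capital LLC, giving 6% + 59% = 65%.
Chain via Northgate Industries Corp. → Ashford Textiles S.p.A. (R1): 63% × 27% × 35% = 5.9535% of Slate Media Ltd.
Chain via Pinebrook Capital LLC → Brightpath Ventures LLC (R1): 65% × 71% × 43% = 19.8445% of Slate Media Ltd.
Aggregating (R3): 5.9535% + 19.8445% = 25.798%.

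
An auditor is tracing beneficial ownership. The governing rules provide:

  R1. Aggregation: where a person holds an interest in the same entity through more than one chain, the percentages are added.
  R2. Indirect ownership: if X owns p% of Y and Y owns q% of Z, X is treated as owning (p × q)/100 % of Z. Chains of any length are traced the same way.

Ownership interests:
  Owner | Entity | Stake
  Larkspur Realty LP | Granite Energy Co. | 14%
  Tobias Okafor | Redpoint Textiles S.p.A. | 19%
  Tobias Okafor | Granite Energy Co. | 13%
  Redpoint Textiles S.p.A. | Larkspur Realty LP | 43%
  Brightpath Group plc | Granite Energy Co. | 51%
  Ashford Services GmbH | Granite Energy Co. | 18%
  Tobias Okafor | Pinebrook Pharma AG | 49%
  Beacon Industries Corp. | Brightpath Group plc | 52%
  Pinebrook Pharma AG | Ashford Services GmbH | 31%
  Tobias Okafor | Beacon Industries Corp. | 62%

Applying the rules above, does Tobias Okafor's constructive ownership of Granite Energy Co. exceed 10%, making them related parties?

Chain via Redpoint Textiles S.p.A. → Larkspur Realty LP (R2): 19% × 43% × 14% = 1.1438% of Granite Energy Co.
Chain via Pinebrook Pharma AG → Ashford Services GmbH (R2): 49% × 31% × 18% = 2.7342% of Granite Energy Co.
Chain via Beacon Industries Corp. → Brightpath Group plc (R2): 62% × 52% × 51% = 16.4424% of Granite Energy Co.
Direct interest in Granite Energy Co: 13%.
Aggregating (R1): 1.1438% + 2.7342% + 16.4424% + 13% = 33.3204%.
33.3204% exceeds the 10% threshold, so Tobias is a related party to Granite Energy Co.

Yes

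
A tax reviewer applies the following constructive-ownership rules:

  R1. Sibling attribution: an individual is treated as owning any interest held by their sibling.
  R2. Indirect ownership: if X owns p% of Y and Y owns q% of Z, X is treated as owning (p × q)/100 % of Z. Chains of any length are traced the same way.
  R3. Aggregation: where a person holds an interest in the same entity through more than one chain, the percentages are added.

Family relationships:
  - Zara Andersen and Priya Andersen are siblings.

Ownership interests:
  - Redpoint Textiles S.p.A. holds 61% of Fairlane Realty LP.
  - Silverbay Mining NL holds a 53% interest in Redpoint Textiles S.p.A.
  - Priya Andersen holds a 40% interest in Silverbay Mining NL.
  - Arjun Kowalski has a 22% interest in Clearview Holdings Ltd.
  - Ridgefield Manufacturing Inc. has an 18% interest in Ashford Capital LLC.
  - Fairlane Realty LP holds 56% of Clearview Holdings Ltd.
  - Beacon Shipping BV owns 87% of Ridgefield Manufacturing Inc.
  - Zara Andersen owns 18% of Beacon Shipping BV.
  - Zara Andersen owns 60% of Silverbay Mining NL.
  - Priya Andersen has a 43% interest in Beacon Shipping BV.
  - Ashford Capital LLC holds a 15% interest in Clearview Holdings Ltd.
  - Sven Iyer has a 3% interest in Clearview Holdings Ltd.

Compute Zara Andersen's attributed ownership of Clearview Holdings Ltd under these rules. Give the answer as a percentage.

19.53769%

By sibling attribution (R1), Zara Andersen is treated as also owning Priya Andersen's interest in Beacon Shipping BV, giving 18% + 43% = 61%.
By sibling attribution (R1), Zara Andersen is treated as also owning Priya Andersen's interest in Silverbay Mining NL, giving 60% + 40% = 100%.
Chain via Beacon Shipping BV → Ridgefield Manufacturing Inc. → Ashford Capital LLC (R2): 61% × 87% × 18% × 15% = 1.43289% of Clearview Holdings Ltd.
Chain via Silverbay Mining NL → Redpoint Textiles S.p.A. → Fairlane Realty LP (R2): 100% × 53% × 61% × 56% = 18.1048% of Clearview Holdings Ltd.
Aggregating (R3): 1.43289% + 18.1048% = 19.53769%.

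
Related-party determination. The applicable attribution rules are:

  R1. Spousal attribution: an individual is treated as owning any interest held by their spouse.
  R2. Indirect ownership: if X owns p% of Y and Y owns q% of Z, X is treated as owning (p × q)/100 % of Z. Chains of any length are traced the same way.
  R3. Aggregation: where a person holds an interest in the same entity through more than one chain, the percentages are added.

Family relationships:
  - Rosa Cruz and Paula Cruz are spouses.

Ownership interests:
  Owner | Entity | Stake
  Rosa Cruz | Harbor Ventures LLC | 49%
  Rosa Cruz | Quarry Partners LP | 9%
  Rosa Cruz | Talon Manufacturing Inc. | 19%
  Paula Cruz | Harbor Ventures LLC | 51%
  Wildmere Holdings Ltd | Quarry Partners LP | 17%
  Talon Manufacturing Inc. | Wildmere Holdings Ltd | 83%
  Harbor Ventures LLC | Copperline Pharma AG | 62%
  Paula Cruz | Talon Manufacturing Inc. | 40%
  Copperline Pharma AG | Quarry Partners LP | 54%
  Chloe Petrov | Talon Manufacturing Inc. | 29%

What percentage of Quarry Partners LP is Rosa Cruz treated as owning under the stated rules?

By spousal attribution (R1), Rosa Cruz is treated as also owning Paula Cruz's interest in Talon Manufacturing Inc, giving 19% + 40% = 59%.
By spousal attribution (R1), Rosa Cruz is treated as also owning Paula Cruz's interest in Harbor Ventures LLC, giving 49% + 51% = 100%.
Chain via Talon Manufacturing Inc. → Wildmere Holdings Ltd (R2): 59% × 83% × 17% = 8.3249% of Quarry Partners LP.
Chain via Harbor Ventures LLC → Copperline Pharma AG (R2): 100% × 62% × 54% = 33.48% of Quarry Partners LP.
Direct interest in Quarry Partners LP: 9%.
Aggregating (R3): 8.3249% + 33.48% + 9% = 50.8049%.

50.8049%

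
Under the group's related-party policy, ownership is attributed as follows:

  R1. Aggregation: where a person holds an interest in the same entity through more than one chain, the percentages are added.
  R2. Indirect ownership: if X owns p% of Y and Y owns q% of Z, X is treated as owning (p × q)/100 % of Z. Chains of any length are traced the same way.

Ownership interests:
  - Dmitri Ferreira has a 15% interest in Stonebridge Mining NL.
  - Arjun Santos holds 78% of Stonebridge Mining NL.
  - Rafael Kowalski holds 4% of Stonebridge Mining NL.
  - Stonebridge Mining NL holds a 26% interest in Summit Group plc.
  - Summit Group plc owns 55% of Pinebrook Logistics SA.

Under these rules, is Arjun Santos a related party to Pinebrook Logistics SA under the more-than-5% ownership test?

Chain via Stonebridge Mining NL → Summit Group plc (R2): 78% × 26% × 55% = 11.154% of Pinebrook Logistics SA.
11.154% exceeds the 5% threshold, so Arjun is a related party to Pinebrook Logistics SA.

Yes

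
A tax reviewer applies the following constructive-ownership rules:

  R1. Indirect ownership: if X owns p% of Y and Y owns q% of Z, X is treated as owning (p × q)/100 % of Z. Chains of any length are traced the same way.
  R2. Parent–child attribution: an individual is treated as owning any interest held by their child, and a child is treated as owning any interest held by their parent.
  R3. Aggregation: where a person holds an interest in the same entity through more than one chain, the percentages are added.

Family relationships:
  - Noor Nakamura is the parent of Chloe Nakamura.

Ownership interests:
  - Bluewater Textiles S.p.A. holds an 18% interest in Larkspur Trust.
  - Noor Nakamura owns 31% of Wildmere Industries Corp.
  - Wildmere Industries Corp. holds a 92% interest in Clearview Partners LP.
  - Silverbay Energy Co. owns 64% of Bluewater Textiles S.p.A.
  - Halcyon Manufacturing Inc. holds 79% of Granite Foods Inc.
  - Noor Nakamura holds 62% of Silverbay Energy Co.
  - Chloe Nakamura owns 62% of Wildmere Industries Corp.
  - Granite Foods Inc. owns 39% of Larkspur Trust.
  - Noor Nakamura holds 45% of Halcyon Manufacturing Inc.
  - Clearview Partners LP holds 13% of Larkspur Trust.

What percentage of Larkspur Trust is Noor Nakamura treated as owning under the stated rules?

32.1297%

By parent–child attribution (R2), Noor Nakamura is treated as also owning Chloe Nakamura's interest in Wildmere Industries Corp, giving 31% + 62% = 93%.
Chain via Silverbay Energy Co. → Bluewater Textiles S.p.A. (R1): 62% × 64% × 18% = 7.1424% of Larkspur Trust.
Chain via Wildmere Industries Corp. → Clearview Partners LP (R1): 93% × 92% × 13% = 11.1228% of Larkspur Trust.
Chain via Halcyon Manufacturing Inc. → Granite Foods Inc. (R1): 45% × 79% × 39% = 13.8645% of Larkspur Trust.
Aggregating (R3): 7.1424% + 11.1228% + 13.8645% = 32.1297%.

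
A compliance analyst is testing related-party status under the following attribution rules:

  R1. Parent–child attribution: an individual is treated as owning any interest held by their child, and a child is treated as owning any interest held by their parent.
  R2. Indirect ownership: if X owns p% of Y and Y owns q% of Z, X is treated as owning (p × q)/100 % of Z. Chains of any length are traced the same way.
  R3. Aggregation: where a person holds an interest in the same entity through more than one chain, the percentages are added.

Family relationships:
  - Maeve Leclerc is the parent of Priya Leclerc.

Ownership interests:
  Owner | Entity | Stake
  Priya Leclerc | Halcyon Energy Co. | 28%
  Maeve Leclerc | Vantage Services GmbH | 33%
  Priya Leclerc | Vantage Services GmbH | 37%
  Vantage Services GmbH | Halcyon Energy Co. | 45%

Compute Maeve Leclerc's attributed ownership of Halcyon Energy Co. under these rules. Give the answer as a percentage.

59.5%

By parent–child attribution (R1), Maeve Leclerc is treated as also owning Priya Leclerc's interest in Vantage Services GmbH, giving 33% + 37% = 70%.
By parent–child attribution (R1), Maeve Leclerc is treated as owning Priya Leclerc's 28% interest in Halcyon Energy Co.
Chain via Vantage Services GmbH (R2): 70% × 45% = 31.5% of Halcyon Energy Co.
Direct interest in Halcyon Energy Co: 28%.
Aggregating (R3): 31.5% + 28% = 59.5%.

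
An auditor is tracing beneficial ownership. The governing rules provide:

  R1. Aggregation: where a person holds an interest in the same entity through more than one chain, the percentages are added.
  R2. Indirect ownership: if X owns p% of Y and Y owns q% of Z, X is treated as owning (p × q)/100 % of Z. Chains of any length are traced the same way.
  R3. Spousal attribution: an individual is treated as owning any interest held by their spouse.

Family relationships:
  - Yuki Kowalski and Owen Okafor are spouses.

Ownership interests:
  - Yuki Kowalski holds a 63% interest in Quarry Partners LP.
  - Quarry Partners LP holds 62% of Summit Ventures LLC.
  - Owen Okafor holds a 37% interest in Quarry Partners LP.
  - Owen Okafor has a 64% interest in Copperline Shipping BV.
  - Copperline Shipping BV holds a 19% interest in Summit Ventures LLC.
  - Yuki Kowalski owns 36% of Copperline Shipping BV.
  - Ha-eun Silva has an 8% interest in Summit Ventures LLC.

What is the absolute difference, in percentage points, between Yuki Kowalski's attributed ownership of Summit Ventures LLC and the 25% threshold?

56

By spousal attribution (R3), Yuki Kowalski is treated as also owning Owen Okafor's interest in Quarry Partners LP, giving 63% + 37% = 100%.
By spousal attribution (R3), Yuki Kowalski is treated as also owning Owen Okafor's interest in Copperline Shipping BV, giving 36% + 64% = 100%.
Chain via Quarry Partners LP (R2): 100% × 62% = 62% of Summit Ventures LLC.
Chain via Copperline Shipping BV (R2): 100% × 19% = 19% of Summit Ventures LLC.
Aggregating (R1): 62% + 19% = 81%.
81% exceeds the 25% threshold by 56 percentage points.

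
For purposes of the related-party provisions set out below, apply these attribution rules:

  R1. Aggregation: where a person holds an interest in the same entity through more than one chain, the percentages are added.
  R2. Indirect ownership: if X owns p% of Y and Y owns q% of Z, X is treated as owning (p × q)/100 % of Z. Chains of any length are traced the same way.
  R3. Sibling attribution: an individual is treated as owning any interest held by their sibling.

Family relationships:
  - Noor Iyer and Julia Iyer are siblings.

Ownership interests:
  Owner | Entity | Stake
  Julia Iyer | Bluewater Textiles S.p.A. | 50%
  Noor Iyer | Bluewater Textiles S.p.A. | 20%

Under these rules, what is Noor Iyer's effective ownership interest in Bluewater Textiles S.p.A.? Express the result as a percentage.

By sibling attribution (R3), Noor Iyer is treated as also owning Julia Iyer's interest in Bluewater Textiles S.p.A, giving 20% + 50% = 70%.
Direct interest in Bluewater Textiles S.p.A: 70%.

70%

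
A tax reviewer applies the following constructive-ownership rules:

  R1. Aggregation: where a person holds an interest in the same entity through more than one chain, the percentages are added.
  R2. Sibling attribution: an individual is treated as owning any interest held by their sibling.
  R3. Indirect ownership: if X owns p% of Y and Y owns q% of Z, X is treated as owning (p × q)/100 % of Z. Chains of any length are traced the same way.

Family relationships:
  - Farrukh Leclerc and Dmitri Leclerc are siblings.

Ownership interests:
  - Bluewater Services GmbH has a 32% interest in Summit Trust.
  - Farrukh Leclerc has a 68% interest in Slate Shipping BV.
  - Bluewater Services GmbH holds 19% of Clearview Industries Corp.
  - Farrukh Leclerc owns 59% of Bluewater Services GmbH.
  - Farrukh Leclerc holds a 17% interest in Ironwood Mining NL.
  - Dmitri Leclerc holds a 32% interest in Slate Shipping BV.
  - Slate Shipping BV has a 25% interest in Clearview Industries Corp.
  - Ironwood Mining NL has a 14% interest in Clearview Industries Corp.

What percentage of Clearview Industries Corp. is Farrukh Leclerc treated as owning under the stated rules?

By sibling attribution (R2), Farrukh Leclerc is treated as also owning Dmitri Leclerc's interest in Slate Shipping BV, giving 68% + 32% = 100%.
Chain via Bluewater Services GmbH (R3): 59% × 19% = 11.21% of Clearview Industries Corp.
Chain via Ironwood Mining NL (R3): 17% × 14% = 2.38% of Clearview Industries Corp.
Chain via Slate Shipping BV (R3): 100% × 25% = 25% of Clearview Industries Corp.
Aggregating (R1): 11.21% + 2.38% + 25% = 38.59%.

38.59%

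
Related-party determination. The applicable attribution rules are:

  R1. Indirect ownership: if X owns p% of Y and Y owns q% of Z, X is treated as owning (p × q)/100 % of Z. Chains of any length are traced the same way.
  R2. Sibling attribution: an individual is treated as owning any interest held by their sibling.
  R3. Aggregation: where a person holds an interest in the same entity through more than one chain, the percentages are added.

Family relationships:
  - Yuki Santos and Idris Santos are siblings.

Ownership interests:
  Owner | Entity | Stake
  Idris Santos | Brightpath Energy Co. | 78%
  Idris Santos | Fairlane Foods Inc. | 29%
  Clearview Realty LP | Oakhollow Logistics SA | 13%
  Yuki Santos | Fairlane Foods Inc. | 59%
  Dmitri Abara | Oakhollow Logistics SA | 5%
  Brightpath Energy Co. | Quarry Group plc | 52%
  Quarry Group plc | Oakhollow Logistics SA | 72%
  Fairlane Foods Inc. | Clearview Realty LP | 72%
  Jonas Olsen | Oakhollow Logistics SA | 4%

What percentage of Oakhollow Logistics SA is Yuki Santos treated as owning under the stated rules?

37.44%

By sibling attribution (R2), Yuki Santos is treated as also owning Idris Santos's interest in Fairlane Foods Inc, giving 59% + 29% = 88%.
By sibling attribution (R2), Yuki Santos is treated as owning Idris Santos's 78% interest in Brightpath Energy Co.
Chain via Fairlane Foods Inc. → Clearview Realty LP (R1): 88% × 72% × 13% = 8.2368% of Oakhollow Logistics SA.
Chain via Brightpath Energy Co. → Quarry Group plc (R1): 78% × 52% × 72% = 29.2032% of Oakhollow Logistics SA.
Aggregating (R3): 8.2368% + 29.2032% = 37.44%.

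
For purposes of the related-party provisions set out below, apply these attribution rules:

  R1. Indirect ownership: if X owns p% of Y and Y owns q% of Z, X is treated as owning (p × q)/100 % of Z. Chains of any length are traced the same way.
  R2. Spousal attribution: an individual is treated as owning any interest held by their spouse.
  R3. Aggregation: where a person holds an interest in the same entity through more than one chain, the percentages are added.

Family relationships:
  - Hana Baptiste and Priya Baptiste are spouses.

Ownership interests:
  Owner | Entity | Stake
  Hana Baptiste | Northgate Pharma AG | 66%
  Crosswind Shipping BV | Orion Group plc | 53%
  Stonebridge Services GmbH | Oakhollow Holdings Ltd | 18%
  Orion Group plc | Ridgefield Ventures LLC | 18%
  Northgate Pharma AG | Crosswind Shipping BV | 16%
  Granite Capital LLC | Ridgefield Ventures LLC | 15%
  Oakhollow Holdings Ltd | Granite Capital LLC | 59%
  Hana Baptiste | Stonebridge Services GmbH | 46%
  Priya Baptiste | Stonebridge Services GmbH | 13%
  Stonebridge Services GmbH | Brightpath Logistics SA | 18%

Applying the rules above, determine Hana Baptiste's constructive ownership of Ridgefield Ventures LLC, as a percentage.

By spousal attribution (R2), Hana Baptiste is treated as also owning Priya Baptiste's interest in Stonebridge Services GmbH, giving 46% + 13% = 59%.
Chain via Northgate Pharma AG → Crosswind Shipping BV → Orion Group plc (R1): 66% × 16% × 53% × 18% = 1.007424% of Ridgefield Ventures LLC.
Chain via Stonebridge Services GmbH → Oakhollow Holdings Ltd → Granite Capital LLC (R1): 59% × 18% × 59% × 15% = 0.93987% of Ridgefield Ventures LLC.
Aggregating (R3): 1.007424% + 0.93987% = 1.947294%.

1.947294%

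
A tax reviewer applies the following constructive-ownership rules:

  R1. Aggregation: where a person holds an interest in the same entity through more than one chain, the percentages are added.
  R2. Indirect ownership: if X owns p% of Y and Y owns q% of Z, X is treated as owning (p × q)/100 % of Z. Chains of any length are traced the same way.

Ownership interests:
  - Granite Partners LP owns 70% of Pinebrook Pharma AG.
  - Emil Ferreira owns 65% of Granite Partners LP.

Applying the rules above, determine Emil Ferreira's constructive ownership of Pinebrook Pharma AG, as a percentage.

Chain via Granite Partners LP (R2): 65% × 70% = 45.5% of Pinebrook Pharma AG.

45.5%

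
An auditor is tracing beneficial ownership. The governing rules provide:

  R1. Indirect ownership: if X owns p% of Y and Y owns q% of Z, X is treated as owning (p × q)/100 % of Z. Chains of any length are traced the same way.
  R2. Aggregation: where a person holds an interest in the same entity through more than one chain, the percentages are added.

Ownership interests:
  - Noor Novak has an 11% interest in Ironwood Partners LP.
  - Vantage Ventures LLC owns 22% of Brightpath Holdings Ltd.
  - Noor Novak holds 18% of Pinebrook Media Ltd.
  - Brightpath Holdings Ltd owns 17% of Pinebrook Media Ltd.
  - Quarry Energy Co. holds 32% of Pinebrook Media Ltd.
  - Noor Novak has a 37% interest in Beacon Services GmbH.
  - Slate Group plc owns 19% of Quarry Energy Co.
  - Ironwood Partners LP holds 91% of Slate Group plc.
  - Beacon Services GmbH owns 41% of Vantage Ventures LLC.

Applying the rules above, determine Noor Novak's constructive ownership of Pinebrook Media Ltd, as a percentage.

19.175966%

Chain via Ironwood Partners LP → Slate Group plc → Quarry Energy Co. (R1): 11% × 91% × 19% × 32% = 0.608608% of Pinebrook Media Ltd.
Chain via Beacon Services GmbH → Vantage Ventures LLC → Brightpath Holdings Ltd (R1): 37% × 41% × 22% × 17% = 0.567358% of Pinebrook Media Ltd.
Direct interest in Pinebrook Media Ltd: 18%.
Aggregating (R2): 0.608608% + 0.567358% + 18% = 19.175966%.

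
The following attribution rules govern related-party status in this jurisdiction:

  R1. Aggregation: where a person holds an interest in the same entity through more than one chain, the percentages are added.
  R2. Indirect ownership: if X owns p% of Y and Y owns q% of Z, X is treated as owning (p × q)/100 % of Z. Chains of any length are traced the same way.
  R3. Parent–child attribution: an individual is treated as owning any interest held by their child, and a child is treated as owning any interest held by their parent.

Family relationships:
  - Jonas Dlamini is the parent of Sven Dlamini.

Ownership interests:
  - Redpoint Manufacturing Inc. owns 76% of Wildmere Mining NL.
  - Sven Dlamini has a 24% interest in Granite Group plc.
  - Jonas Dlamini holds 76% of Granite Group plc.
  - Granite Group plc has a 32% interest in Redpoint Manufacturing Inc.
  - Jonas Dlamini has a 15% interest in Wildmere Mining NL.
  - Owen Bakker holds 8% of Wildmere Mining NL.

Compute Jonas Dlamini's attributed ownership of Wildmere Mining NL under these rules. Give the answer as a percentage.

39.32%

By parent–child attribution (R3), Jonas Dlamini is treated as also owning Sven Dlamini's interest in Granite Group plc, giving 76% + 24% = 100%.
Chain via Granite Group plc → Redpoint Manufacturing Inc. (R2): 100% × 32% × 76% = 24.32% of Wildmere Mining NL.
Direct interest in Wildmere Mining NL: 15%.
Aggregating (R1): 24.32% + 15% = 39.32%.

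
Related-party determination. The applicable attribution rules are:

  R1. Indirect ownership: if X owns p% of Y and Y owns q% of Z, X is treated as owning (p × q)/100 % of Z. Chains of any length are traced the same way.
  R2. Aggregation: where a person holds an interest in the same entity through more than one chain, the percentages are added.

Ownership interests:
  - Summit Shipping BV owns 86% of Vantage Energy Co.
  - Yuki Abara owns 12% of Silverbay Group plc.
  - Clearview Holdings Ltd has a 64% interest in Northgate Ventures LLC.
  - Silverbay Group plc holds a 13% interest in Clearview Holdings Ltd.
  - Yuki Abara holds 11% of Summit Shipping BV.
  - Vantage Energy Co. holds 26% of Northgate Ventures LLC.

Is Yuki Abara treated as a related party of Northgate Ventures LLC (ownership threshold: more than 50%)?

Chain via Summit Shipping BV → Vantage Energy Co. (R1): 11% × 86% × 26% = 2.4596% of Northgate Ventures LLC.
Chain via Silverbay Group plc → Clearview Holdings Ltd (R1): 12% × 13% × 64% = 0.9984% of Northgate Ventures LLC.
Aggregating (R2): 2.4596% + 0.9984% = 3.458%.
3.458% does not exceed the 50% threshold, so Yuki is not a related party to Northgate Ventures LLC.

No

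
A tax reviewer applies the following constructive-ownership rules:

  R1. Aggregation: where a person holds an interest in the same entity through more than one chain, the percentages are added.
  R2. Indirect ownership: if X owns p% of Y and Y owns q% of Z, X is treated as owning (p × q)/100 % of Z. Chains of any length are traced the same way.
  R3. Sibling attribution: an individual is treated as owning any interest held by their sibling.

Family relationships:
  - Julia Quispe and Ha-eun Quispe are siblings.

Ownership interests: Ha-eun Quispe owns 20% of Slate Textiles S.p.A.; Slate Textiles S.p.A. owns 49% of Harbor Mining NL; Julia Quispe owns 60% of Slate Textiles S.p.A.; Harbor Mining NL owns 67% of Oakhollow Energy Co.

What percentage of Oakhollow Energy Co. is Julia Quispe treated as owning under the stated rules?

By sibling attribution (R3), Julia Quispe is treated as also owning Ha-eun Quispe's interest in Slate Textiles S.p.A, giving 60% + 20% = 80%.
Chain via Slate Textiles S.p.A. → Harbor Mining NL (R2): 80% × 49% × 67% = 26.264% of Oakhollow Energy Co.

26.264%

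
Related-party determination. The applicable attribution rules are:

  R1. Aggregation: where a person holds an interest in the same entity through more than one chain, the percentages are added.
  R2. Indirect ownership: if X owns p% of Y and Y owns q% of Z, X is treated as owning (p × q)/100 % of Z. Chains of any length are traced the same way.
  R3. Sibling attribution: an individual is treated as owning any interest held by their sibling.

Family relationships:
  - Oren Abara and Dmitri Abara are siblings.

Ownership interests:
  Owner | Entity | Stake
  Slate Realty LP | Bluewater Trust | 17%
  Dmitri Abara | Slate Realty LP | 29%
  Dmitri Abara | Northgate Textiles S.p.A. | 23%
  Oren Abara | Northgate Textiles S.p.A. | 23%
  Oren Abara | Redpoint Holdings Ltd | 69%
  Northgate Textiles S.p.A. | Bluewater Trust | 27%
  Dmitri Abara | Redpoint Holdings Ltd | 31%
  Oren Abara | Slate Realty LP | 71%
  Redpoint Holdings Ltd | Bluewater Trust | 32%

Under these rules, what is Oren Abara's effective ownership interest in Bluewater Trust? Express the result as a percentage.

By sibling attribution (R3), Oren Abara is treated as also owning Dmitri Abara's interest in Northgate Textiles S.p.A, giving 23% + 23% = 46%.
By sibling attribution (R3), Oren Abara is treated as also owning Dmitri Abara's interest in Redpoint Holdings Ltd, giving 69% + 31% = 100%.
By sibling attribution (R3), Oren Abara is treated as also owning Dmitri Abara's interest in Slate Realty LP, giving 71% + 29% = 100%.
Chain via Northgate Textiles S.p.A. (R2): 46% × 27% = 12.42% of Bluewater Trust.
Chain via Redpoint Holdings Ltd (R2): 100% × 32% = 32% of Bluewater Trust.
Chain via Slate Realty LP (R2): 100% × 17% = 17% of Bluewater Trust.
Aggregating (R1): 12.42% + 32% + 17% = 61.42%.

61.42%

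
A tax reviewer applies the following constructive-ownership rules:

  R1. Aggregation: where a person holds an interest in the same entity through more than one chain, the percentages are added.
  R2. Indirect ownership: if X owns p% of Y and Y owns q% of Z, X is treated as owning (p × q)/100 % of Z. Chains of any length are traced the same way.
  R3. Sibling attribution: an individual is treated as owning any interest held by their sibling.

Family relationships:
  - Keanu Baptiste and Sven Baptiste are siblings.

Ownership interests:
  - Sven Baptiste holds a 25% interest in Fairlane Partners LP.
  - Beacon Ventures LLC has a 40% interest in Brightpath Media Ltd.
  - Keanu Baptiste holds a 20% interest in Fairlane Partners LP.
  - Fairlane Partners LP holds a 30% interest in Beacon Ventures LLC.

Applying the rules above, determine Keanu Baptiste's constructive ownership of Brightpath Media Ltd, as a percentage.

5.4%

By sibling attribution (R3), Keanu Baptiste is treated as also owning Sven Baptiste's interest in Fairlane Partners LP, giving 20% + 25% = 45%.
Chain via Fairlane Partners LP → Beacon Ventures LLC (R2): 45% × 30% × 40% = 5.4% of Brightpath Media Ltd.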